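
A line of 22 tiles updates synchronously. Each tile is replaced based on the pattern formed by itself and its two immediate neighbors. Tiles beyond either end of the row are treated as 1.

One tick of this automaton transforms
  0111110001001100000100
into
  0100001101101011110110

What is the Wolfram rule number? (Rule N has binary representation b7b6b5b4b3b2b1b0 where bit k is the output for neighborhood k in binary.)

29

position 2: 111 → 0  (bit 7 = 0)
position 5: 110 → 0  (bit 6 = 0)
position 0: 101 → 0  (bit 5 = 0)
position 6: 100 → 1  (bit 4 = 1)
position 1: 011 → 1  (bit 3 = 1)
position 9: 010 → 1  (bit 2 = 1)
position 8: 001 → 0  (bit 1 = 0)
position 7: 000 → 1  (bit 0 = 1)
bits b7..b0 = 00011101 = 29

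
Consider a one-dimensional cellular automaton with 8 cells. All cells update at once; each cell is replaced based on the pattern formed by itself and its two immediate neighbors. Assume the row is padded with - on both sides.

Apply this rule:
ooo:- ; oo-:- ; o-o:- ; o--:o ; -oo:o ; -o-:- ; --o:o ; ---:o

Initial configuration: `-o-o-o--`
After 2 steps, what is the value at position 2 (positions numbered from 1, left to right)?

o-----oo
-oooooo-
position 2 holds o

o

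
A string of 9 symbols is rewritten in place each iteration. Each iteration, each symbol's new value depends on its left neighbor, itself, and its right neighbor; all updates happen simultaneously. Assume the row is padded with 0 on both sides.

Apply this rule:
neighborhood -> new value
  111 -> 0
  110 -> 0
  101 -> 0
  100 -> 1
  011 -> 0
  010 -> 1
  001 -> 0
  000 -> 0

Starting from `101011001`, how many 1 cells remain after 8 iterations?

4

101000101
101100101
100010101
110010101
001010101
001010101  (fixed point — unchanged through iteration 8)
count of 1: 4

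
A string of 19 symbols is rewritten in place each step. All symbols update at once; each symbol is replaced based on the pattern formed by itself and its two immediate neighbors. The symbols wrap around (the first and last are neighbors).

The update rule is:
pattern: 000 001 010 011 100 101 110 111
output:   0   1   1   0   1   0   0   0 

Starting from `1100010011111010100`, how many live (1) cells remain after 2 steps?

step 1: 0010111100000010111
step 2: 1110000010000110000
count of 1: 6

6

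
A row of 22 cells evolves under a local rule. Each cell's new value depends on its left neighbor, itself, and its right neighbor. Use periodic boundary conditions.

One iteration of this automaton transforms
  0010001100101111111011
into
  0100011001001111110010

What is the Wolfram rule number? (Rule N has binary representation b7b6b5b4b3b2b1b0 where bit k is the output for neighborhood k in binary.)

position 13: 111 → 1  (bit 7 = 1)
position 7: 110 → 0  (bit 6 = 0)
position 11: 101 → 0  (bit 5 = 0)
position 0: 100 → 0  (bit 4 = 0)
position 6: 011 → 1  (bit 3 = 1)
position 2: 010 → 0  (bit 2 = 0)
position 1: 001 → 1  (bit 1 = 1)
position 4: 000 → 0  (bit 0 = 0)
bits b7..b0 = 10001010 = 138

138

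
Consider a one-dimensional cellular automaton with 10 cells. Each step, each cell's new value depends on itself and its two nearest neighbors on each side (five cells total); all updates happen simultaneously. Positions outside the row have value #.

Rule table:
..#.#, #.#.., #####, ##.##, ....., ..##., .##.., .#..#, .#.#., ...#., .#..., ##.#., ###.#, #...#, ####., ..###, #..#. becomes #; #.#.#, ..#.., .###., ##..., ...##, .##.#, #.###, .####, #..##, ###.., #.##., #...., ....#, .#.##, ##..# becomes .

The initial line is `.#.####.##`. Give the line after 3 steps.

step 1: #....###..
step 2: .....#....
step 3: ..#.#.#...

..#.#.#...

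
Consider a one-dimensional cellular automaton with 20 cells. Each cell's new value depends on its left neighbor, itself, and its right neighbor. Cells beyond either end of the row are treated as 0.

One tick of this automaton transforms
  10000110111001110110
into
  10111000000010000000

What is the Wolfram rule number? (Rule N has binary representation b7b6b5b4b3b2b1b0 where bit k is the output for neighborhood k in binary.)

position 9: 111 → 0  (bit 7 = 0)
position 6: 110 → 0  (bit 6 = 0)
position 7: 101 → 0  (bit 5 = 0)
position 1: 100 → 0  (bit 4 = 0)
position 5: 011 → 0  (bit 3 = 0)
position 0: 010 → 1  (bit 2 = 1)
position 4: 001 → 1  (bit 1 = 1)
position 2: 000 → 1  (bit 0 = 1)
bits b7..b0 = 00000111 = 7

7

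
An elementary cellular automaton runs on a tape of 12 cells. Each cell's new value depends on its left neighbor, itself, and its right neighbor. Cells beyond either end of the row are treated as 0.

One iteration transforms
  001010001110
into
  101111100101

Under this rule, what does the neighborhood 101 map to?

1

At position 3 the neighborhood is 101; the next row has 1 there.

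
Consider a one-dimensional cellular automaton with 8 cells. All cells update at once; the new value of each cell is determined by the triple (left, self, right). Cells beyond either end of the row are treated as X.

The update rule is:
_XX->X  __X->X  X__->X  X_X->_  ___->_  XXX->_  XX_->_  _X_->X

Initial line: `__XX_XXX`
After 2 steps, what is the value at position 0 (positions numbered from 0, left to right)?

_

step 1: XXX__X__
step 2: ___XXXXX
position 0 holds _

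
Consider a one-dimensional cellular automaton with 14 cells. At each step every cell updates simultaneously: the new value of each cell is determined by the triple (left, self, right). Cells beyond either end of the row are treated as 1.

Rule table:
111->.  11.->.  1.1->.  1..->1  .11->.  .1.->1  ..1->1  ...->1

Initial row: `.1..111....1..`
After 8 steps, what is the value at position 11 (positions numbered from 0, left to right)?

.

step 1: .111...1111111
step 2: ....111.......
step 3: 1111...1111111
step 4: ....111.......  (repeats step 2; period 2)
step 8: ....111.......
position 11 holds .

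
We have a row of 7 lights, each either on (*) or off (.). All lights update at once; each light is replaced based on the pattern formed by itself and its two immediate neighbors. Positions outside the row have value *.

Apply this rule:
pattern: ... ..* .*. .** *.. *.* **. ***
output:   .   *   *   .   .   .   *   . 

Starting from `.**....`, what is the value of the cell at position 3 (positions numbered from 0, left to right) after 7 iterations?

.

iteration 1: ..*...*
iteration 2: .**..*.
iteration 3: ..*.**.
iteration 4: .**..*.  (repeats iteration 2; period 2)
iteration 7: ..*.**.
position 3 holds .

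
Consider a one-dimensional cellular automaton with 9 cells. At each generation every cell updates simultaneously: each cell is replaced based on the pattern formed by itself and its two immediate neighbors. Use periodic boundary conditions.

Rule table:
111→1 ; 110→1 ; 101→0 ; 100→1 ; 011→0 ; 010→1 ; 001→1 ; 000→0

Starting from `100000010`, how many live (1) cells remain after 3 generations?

110000110
011001010
101111011
count of 1: 7

7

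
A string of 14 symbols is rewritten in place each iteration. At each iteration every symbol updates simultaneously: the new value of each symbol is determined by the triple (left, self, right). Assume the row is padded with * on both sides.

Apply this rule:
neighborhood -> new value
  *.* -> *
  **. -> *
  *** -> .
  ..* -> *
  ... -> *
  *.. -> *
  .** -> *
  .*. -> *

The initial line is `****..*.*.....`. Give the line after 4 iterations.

...***********
****..........
...***********  (repeats iteration 1; period 2)
iteration 4: ****..........

****..........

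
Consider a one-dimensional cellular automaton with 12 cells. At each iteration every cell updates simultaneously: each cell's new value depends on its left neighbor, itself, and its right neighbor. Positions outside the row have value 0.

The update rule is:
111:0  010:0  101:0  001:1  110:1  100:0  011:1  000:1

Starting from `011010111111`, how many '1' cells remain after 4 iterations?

111000100001
101011001110
000011011010
111111011000
count of 1: 8

8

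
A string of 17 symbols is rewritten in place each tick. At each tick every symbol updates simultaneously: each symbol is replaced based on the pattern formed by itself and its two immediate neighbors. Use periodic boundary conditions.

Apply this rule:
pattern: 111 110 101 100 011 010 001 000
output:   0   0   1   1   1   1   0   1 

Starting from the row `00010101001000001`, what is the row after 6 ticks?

11110101111011111

tick 1: 11011111101111101
tick 2: 00110000011000011
tick 3: 10101111010111010
tick 4: 11111000111100111
tick 5: 00000110100010100
tick 6: 11110101111011111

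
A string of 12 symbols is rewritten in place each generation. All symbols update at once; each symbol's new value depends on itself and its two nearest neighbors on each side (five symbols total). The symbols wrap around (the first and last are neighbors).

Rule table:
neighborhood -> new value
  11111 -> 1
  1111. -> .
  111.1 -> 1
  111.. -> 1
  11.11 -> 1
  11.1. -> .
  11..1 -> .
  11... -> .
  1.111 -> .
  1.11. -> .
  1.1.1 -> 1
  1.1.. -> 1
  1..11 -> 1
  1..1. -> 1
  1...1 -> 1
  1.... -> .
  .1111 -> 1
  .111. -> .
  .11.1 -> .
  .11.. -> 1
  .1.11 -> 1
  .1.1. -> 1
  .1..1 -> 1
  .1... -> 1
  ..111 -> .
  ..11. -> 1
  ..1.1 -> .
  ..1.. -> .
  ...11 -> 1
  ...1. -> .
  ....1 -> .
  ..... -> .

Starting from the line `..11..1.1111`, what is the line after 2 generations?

.111.1.1.1.1
1..1.1111111

1..1.1111111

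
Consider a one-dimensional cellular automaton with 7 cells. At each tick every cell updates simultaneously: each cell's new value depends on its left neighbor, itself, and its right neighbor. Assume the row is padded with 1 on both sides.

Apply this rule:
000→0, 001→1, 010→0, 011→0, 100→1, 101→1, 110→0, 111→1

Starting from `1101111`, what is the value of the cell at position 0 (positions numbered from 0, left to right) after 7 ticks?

tick 1: 1010111
tick 2: 0101011
tick 3: 1010101
tick 4: 0101010
tick 5: 1010101  (repeats tick 3; period 2)
tick 7: 1010101
position 0 holds 1

1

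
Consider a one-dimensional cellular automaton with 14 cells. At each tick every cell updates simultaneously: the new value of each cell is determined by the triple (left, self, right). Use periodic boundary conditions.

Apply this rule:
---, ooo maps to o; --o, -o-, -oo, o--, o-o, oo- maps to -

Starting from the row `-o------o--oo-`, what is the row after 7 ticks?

tick 1: ---oooo-------
tick 2: oo--oo--oooooo
tick 3: o--------ooooo
tick 4: --oooooo--oooo
tick 5: ---oooo----oo-
tick 6: oo--oo--oo----
tick 7: -----------oo-

-----------oo-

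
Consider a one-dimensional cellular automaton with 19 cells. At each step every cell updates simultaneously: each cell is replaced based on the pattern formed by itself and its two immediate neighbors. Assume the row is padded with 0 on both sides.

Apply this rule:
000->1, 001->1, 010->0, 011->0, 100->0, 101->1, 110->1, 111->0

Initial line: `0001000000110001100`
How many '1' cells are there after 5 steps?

10

1110011111010110101
0010100001101011010
1101001110110101100
0110010011011010101
1010100101101101010
count of 1: 10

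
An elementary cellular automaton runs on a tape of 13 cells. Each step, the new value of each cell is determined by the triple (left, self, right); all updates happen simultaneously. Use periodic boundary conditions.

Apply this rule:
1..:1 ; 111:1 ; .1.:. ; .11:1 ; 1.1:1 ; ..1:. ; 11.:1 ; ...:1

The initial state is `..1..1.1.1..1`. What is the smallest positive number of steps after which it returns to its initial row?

13

1..1..1.1.1..
.1..1..1.1.1.
..1..1..1.1.1
1..1..1..1.1.
.1..1..1..1.1
1.1..1..1..1.
.1.1..1..1..1
1.1.1..1..1..
.1.1.1..1..1.
..1.1.1..1..1
1..1.1.1..1..
.1..1.1.1..1.
..1..1.1.1..1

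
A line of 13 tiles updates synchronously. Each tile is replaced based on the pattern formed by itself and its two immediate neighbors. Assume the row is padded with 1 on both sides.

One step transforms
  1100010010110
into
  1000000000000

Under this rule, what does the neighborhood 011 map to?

0

At position 10 the neighborhood is 011; the next row has 0 there.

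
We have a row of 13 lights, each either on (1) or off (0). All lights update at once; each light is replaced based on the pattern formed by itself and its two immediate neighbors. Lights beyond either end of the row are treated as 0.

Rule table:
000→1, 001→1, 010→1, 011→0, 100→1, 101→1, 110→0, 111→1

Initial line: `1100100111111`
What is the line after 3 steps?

0010101110011

step 1: 0011111011110
step 2: 1101110101101
step 3: 0010101110011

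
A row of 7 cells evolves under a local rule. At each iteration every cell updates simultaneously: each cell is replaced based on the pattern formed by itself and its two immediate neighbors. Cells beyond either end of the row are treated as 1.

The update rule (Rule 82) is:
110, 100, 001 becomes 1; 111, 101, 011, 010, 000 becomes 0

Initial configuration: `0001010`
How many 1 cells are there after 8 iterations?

1010000
1001001
1110110
0010010
1101100
0100111
0011000
1101101
count of 1: 5

5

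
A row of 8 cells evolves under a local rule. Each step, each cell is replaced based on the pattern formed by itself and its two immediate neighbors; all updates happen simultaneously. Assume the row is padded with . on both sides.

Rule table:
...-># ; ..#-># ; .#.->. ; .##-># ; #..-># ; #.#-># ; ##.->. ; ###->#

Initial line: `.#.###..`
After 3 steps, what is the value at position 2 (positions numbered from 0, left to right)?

#.###.##
.###.##.
###.##.#
position 2 holds #

#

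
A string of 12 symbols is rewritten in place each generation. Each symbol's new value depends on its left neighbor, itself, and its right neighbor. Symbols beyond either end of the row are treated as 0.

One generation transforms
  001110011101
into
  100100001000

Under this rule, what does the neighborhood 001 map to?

0

At position 1 the neighborhood is 001; the next row has 0 there.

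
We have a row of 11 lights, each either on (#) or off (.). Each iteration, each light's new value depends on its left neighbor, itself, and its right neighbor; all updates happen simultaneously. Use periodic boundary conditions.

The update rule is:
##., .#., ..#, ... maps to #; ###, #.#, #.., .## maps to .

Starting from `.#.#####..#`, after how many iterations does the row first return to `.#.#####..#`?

iteration 1: .#.....#.##
iteration 2: .#.#####..#

2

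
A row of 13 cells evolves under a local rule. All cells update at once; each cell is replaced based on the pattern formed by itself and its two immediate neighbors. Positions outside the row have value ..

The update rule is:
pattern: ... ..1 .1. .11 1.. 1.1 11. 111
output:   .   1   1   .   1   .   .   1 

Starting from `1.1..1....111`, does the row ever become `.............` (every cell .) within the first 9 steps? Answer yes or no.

1.11111..1.1.
1..111.111.11
111.1...1....
.1..11.111...
1111....1.1..
.11.1..11.11.
1...111.....1
11.1.1.1...11
...1.1.11.1..
step 9 is ...1.1.11.1.., still not uniform .

no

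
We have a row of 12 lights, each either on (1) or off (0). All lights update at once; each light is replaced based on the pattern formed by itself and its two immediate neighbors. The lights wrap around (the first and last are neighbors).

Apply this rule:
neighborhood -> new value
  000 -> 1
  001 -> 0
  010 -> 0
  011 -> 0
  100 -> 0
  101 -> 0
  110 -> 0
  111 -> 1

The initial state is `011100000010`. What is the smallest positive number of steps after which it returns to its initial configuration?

001001111000
100000110011
001110000001
000100111100
110000011001
100111000000
000010011110
111000001100
010011100000
000001001111
011100000110
001001110000
100000100111
001110000011
000100111000
110000010011
100111000001
000010011100
111000001001
110011100000
000001001110
111100000100
011001110000
000000100111
011110000010
001100111000
100000010011
001111000001
000110011100
110000001001
100111100000
000011001110
111000000100
010011110000
000001100111
011100000010

36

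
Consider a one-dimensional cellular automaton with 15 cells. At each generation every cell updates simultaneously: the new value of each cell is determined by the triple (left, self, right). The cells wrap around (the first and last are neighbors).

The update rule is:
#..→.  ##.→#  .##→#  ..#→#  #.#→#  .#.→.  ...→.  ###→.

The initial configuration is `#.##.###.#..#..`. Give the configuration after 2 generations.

.#####.##..#..#
##...####.#..#.

##...####.#..#.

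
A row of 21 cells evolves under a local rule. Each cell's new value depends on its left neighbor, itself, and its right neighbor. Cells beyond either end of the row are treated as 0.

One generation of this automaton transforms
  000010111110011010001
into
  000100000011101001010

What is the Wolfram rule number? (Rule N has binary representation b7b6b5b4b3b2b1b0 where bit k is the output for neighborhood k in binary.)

position 7: 111 → 0  (bit 7 = 0)
position 10: 110 → 1  (bit 6 = 1)
position 5: 101 → 0  (bit 5 = 0)
position 11: 100 → 1  (bit 4 = 1)
position 6: 011 → 0  (bit 3 = 0)
position 4: 010 → 0  (bit 2 = 0)
position 3: 001 → 1  (bit 1 = 1)
position 0: 000 → 0  (bit 0 = 0)
bits b7..b0 = 01010010 = 82

82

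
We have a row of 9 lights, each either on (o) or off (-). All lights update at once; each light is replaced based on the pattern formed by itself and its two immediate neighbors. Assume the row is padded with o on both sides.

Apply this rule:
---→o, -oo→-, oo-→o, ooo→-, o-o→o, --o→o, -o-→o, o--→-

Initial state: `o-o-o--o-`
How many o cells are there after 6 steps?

ooooo-ooo
----oo---
-ooo-o-oo
o--oooo--
o-o---o-o
ooo-oooo-
count of o: 7

7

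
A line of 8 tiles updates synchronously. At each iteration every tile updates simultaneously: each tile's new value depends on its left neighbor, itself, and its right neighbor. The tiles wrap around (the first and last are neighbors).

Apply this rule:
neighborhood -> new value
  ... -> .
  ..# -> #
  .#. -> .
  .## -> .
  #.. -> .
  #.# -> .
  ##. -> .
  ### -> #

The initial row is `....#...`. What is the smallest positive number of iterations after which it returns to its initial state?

...#....
..#.....
.#......
#.......
.......#
......#.
.....#..
....#...

8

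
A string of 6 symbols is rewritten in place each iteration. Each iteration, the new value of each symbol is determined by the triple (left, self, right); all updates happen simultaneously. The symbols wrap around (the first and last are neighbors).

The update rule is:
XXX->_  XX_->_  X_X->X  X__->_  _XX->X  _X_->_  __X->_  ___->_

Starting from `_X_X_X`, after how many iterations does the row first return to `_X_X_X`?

2

X_X_X_
_X_X_X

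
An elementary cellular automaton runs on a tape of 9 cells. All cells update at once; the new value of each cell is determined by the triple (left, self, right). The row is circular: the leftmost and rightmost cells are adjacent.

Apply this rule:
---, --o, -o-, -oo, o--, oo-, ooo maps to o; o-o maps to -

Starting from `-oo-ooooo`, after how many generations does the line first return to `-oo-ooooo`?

1

generation 1: -oo-ooooo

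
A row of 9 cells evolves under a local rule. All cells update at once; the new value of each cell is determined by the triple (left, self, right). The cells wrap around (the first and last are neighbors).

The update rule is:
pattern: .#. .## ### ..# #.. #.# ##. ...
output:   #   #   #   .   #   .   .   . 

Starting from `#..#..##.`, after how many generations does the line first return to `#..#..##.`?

2

##.##.#..
#..#..##.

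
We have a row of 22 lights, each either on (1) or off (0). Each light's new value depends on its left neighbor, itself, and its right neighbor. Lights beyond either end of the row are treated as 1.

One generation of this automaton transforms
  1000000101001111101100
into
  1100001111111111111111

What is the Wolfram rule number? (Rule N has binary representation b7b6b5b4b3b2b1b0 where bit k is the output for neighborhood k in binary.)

254

position 13: 111 → 1  (bit 7 = 1)
position 0: 110 → 1  (bit 6 = 1)
position 8: 101 → 1  (bit 5 = 1)
position 1: 100 → 1  (bit 4 = 1)
position 12: 011 → 1  (bit 3 = 1)
position 7: 010 → 1  (bit 2 = 1)
position 6: 001 → 1  (bit 1 = 1)
position 2: 000 → 0  (bit 0 = 0)
bits b7..b0 = 11111110 = 254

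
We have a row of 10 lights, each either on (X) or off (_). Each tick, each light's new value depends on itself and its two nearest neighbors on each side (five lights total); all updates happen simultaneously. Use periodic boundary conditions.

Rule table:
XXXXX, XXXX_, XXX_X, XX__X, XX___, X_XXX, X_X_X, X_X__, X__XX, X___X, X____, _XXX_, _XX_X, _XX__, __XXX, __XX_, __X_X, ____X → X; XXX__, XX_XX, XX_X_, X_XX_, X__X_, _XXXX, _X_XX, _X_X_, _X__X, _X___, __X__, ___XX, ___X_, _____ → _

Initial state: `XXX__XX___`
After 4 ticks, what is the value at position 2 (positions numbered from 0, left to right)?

tick 1: XX_XXXXXX_
tick 2: _X_X_XXXX_
tick 3: _X_X_X_X_X
tick 4: _X_X_X_X_X
position 2 holds _

_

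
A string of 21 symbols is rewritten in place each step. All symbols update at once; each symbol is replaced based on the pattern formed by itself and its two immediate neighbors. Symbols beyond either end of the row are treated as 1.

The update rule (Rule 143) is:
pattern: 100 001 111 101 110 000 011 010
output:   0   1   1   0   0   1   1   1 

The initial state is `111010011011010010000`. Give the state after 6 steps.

010110011010011011111

110010110010010110111
100110100110110100111
001100101100100101111
011001101001101101111
010011001011001001111
010110011010011011111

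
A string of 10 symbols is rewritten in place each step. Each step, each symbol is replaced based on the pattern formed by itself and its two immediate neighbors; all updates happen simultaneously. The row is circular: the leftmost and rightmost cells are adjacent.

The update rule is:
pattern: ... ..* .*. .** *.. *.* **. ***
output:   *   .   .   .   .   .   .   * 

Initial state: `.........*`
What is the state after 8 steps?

.*******..
..*****..*
...***....
**..*..***
*.......**
..*****..*  (repeats step 2; period 4)
step 8: **..*..***

**..*..***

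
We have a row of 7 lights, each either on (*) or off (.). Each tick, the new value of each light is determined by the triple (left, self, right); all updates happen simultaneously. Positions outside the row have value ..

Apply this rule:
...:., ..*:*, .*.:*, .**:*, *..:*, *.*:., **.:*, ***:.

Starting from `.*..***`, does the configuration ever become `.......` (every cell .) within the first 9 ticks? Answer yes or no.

*****.*
*...*.*
**.**.*
**.**.*  (fixed point — unchanged through tick 9)
tick 9 is **.**.*, still not uniform .

no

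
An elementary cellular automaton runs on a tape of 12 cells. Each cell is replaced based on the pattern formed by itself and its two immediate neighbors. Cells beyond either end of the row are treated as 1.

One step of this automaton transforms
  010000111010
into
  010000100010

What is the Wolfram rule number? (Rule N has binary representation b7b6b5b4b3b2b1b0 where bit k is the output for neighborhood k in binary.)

position 7: 111 → 0  (bit 7 = 0)
position 8: 110 → 0  (bit 6 = 0)
position 0: 101 → 0  (bit 5 = 0)
position 2: 100 → 0  (bit 4 = 0)
position 6: 011 → 1  (bit 3 = 1)
position 1: 010 → 1  (bit 2 = 1)
position 5: 001 → 0  (bit 1 = 0)
position 3: 000 → 0  (bit 0 = 0)
bits b7..b0 = 00001100 = 12

12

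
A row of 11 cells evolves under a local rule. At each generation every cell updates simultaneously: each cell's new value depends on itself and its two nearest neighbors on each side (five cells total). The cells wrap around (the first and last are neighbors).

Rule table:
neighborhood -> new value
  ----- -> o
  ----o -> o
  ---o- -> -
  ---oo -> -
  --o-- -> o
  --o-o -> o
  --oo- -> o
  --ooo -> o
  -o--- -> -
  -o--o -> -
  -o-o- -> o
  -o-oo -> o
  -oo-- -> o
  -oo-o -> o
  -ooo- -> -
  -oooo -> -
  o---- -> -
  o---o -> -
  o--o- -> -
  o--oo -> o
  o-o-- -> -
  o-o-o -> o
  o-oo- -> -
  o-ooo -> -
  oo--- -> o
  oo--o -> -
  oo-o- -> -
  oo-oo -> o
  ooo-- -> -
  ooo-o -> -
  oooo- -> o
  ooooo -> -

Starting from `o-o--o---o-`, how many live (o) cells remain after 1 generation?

5

oo---o---oo
count of o: 5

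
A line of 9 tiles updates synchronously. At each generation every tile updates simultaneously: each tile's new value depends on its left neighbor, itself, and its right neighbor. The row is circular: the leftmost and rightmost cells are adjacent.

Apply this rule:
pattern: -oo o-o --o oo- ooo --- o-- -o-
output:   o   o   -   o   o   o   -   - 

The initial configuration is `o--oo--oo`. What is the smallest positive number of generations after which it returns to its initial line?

o--oo--oo

1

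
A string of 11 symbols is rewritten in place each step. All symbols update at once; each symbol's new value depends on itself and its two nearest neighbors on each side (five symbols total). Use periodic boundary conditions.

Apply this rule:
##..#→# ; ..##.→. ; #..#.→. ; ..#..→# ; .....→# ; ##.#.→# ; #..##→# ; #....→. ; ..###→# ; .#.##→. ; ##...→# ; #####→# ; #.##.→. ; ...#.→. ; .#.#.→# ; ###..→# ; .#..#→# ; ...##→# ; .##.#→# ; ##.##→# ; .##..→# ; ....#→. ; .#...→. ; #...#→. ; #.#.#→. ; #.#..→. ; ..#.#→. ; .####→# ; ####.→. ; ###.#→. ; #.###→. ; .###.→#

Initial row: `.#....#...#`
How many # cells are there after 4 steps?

5

#.....#....
#..#..#....
##.##.#....
.##.##....#
count of #: 5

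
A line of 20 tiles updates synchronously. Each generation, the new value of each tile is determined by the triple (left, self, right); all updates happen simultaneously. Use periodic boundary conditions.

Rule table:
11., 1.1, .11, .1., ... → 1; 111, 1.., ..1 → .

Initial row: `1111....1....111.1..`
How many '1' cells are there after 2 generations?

1..1.11.1.11.1.111..
1..1111111111111.1..
count of 1: 15

15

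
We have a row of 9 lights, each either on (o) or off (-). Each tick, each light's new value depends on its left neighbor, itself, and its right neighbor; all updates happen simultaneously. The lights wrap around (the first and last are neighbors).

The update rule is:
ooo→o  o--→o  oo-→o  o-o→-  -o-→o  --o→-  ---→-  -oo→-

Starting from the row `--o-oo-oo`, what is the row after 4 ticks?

o-o--o--o
o-oo-oo--
o--o--oo-
oo-oo--o-

oo-oo--o-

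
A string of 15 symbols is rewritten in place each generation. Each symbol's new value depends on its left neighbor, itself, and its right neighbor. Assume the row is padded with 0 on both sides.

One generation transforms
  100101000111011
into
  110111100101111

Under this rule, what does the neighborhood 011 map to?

1

At position 9 the neighborhood is 011; the next row has 1 there.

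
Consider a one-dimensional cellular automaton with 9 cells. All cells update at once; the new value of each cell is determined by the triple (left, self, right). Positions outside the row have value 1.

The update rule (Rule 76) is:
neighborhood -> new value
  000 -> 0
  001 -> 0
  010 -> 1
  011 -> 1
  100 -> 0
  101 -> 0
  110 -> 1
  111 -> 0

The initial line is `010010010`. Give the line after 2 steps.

010010010

010010010  (fixed point — unchanged through step 2)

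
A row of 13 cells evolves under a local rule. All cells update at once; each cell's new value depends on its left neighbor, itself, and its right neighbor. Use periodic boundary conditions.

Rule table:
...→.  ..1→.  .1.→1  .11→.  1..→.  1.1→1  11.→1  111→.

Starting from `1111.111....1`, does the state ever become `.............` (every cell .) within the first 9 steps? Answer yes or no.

no

step 1: ...11..1.....
step 2: ....1..1.....
step 3: ....1..1.....  (fixed point — unchanged through step 9)
step 9 is ....1..1....., still not uniform .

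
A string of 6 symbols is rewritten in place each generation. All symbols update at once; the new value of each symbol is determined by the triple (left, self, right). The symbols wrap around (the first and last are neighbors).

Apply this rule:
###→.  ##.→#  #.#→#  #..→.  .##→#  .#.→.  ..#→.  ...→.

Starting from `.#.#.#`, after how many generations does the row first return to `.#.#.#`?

#.#.#.
.#.#.#

2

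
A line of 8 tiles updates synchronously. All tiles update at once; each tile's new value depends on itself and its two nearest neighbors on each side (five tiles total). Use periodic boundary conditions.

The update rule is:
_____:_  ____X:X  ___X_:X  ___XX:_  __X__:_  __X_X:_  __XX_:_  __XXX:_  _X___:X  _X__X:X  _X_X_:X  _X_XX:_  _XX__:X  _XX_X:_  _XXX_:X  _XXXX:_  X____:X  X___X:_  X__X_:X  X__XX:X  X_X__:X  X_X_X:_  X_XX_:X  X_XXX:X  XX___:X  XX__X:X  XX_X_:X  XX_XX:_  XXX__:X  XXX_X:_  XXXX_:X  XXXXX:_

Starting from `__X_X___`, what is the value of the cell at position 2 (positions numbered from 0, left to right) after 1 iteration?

_

XX_XXXX_
position 2 holds _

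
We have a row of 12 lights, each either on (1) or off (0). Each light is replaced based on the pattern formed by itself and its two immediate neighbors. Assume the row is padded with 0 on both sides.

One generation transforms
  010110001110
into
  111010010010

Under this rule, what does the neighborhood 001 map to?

1

At position 0 the neighborhood is 001; the next row has 1 there.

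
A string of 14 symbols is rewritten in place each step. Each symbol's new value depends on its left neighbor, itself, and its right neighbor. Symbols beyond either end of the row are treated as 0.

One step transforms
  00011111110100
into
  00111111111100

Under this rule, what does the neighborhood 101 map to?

1

At position 10 the neighborhood is 101; the next row has 1 there.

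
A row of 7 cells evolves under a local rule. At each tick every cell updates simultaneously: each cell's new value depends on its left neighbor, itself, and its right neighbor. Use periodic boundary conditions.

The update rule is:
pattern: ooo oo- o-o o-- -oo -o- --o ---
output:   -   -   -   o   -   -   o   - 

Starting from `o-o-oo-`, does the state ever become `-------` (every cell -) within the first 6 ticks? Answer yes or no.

yes

-------
all cells are - at tick 1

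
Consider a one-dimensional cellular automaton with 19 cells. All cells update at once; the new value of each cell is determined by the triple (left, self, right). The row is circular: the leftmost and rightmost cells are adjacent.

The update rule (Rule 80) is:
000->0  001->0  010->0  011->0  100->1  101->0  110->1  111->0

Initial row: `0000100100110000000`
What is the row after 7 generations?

0000010010011000000
0000001001001100000
0000000100100110000
0000000010010011000
0000000001001001100
0000000000100100110
0000000000010010011

0000000000010010011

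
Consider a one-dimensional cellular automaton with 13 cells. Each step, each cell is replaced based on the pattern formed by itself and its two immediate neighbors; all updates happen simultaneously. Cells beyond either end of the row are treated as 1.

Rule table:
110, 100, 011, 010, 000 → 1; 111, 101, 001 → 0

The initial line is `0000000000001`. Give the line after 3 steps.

1111111110101

1111111111101
0000000000101
1111111110101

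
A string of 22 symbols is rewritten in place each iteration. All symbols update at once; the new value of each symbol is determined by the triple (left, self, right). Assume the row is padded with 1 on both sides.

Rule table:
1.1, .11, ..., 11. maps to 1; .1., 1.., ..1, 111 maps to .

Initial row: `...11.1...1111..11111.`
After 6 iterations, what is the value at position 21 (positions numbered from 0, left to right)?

.1.111..1.1..1..1...11
1.11.1...1........1.1.
11111..1...111111..1.1
....1....1.1....1...11
.11...11..1..11...1.1.
111.1.11.....11.1..1.1
position 21 holds 1

1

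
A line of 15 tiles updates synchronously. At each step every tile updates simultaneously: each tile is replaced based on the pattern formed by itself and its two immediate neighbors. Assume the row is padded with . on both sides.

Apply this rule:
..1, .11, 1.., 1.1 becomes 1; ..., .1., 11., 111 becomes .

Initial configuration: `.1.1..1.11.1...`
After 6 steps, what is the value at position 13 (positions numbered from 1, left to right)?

1.1.11.11.1.1..
.1.11.11.1.1.1.
1.11.11.1.1.1.1
.11.11.1.1.1.1.
11.11.1.1.1.1.1
1.11.1.1.1.1.1.
position 13 holds .

.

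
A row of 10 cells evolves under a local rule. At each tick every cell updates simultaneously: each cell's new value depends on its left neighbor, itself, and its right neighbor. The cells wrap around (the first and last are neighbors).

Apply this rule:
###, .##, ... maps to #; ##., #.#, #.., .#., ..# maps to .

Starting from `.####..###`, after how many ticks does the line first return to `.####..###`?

25

.###...##.
.##..#.#..
.#.......#
...#####..
##.####..#
#..###...#
...##..#.#
.#.#......
.....#####
.###.####.
.##..###..
.#...##..#
...#.#....
##.....###
#..###.###
...##..###
.#.#...##.
.....#.#..
####.....#
###..###.#
##...##..#
#..#.#...#
.......#.#
.#####....
.####..###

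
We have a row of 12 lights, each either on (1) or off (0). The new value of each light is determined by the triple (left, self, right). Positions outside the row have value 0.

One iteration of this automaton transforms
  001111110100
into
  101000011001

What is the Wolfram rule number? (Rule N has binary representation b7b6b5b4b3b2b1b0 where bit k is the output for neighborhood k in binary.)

105

position 3: 111 → 0  (bit 7 = 0)
position 7: 110 → 1  (bit 6 = 1)
position 8: 101 → 1  (bit 5 = 1)
position 10: 100 → 0  (bit 4 = 0)
position 2: 011 → 1  (bit 3 = 1)
position 9: 010 → 0  (bit 2 = 0)
position 1: 001 → 0  (bit 1 = 0)
position 0: 000 → 1  (bit 0 = 1)
bits b7..b0 = 01101001 = 105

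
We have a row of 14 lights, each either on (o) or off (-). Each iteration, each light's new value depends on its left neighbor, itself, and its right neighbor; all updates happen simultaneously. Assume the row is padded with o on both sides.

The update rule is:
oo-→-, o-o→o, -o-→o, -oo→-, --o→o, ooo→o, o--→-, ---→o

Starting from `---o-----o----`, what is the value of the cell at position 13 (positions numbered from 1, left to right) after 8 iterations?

-ooo-ooooo-ooo
o-o-o-ooo-o-oo
-ooooo-o-ooo-o
o-ooo-ooo-o-o-
-o-o-o-o-ooooo
ooooooooo-oooo
oooooooo-o-ooo
ooooooo-ooo-oo
position 13 holds o

o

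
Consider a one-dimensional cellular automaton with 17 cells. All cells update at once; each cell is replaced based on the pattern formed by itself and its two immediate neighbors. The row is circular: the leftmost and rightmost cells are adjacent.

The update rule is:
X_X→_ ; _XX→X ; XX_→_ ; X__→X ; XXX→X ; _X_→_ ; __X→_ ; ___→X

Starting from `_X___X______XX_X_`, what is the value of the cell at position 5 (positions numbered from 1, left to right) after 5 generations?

_

generation 1: __XX__XXXXX_X___X
generation 2: X_X_X_XXXX___XX__
generation 3: ______XXX_XX_X_X_
generation 4: XXXXX_XX__X_____X
generation 5: XXXX__X_X__XXXX_X
position 5 holds _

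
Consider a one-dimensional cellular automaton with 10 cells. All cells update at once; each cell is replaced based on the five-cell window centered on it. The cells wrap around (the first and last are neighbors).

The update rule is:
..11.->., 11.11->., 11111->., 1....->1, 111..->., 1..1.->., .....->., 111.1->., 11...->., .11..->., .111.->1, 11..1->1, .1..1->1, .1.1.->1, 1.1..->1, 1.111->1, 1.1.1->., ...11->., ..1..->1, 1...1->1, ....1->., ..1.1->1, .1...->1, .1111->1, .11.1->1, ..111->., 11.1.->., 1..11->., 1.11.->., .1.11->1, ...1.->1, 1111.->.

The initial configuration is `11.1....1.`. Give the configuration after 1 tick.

.1.111.111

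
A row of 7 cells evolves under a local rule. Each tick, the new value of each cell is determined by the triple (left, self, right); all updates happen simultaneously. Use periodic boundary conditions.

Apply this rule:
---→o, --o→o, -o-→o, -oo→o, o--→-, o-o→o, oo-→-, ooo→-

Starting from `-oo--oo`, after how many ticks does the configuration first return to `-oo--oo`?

7

tick 1: oo--oo-
tick 2: o--oo-o
tick 3: --oo-oo
tick 4: -oo-oo-
tick 5: oo-oo--
tick 6: o-oo--o
tick 7: -oo--oo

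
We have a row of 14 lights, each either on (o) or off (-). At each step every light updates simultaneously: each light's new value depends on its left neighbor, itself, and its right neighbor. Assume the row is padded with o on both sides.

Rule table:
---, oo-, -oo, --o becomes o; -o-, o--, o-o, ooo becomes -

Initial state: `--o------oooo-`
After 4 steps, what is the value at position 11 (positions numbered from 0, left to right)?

step 1: -o--oooooo--o-
step 2: ---oo----o-o--
step 3: -oooo-ooo----o
step 4: -o--o-o-o-oooo
position 11 holds o

o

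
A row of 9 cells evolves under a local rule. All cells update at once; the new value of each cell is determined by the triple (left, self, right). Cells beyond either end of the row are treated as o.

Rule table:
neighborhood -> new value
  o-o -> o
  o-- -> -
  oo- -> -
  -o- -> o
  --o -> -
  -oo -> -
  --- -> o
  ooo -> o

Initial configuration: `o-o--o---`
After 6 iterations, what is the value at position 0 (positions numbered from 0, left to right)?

o

iteration 1: -oo--o-o-
iteration 2: o----oooo
iteration 3: --oo--ooo
iteration 4: -------oo
iteration 5: -ooooo--o
iteration 6: o-ooo----
position 0 holds o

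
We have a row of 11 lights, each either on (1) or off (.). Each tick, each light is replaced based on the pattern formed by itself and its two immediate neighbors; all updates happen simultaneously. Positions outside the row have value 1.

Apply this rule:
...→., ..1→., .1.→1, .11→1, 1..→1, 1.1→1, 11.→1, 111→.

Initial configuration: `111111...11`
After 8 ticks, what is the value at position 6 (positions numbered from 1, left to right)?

tick 1: .....11..1.
tick 2: 1....111.11
tick 3: 11...1.111.
tick 4: .11..111.11
tick 5: 1111.1.111.
tick 6: ...11111.11
tick 7: 1..1...111.
tick 8: 11.11..1.11
position 6 holds .

.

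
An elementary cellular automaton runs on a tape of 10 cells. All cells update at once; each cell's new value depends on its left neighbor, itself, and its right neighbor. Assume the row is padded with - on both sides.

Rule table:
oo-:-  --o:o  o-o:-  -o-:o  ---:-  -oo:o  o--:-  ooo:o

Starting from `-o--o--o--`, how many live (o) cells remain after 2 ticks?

3

oo-oo-oo--
o--o--o---
count of o: 3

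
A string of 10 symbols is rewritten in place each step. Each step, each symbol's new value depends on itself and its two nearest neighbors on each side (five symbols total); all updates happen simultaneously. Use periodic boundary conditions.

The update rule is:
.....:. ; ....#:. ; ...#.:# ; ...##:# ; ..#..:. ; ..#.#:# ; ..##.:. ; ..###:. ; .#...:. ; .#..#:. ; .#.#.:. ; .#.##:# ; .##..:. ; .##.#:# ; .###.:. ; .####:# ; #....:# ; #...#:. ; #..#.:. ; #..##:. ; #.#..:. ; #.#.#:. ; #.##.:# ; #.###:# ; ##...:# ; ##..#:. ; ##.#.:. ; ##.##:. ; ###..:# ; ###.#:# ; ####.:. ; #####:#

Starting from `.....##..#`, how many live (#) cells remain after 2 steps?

2

.#..#.....
#.....#...
count of #: 2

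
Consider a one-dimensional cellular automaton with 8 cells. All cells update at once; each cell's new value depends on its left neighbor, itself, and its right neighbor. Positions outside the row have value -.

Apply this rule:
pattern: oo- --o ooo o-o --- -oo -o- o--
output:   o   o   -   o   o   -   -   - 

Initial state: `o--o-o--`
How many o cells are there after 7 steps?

step 1: --o-o--o
step 2: oo-o--o-
step 3: -oo--o--
step 4: o-o-o--o
step 5: -o-o--o-
step 6: o-o--o--
step 7: -o--o--o
count of o: 3

3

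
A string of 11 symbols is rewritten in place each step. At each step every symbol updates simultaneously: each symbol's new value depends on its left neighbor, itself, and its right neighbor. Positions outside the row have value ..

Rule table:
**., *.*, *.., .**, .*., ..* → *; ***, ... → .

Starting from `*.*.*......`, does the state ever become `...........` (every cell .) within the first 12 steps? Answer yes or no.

******.....
*....**....
**..****...
*****..**..
*...******.
**.**....**
******..***
*....****.*
**..**..***
*********.*
*.......***
**.....**.*
step 12 is **.....**.*, still not uniform .

no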